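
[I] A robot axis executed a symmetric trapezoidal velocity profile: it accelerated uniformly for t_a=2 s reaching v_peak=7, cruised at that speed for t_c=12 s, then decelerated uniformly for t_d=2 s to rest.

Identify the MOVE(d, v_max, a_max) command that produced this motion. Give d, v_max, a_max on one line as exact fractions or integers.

a_max = 7/2
d_a = ½·7·2 = 7; d_c = 7·12 = 84
d = 2·7 + 84 = 98
t_c = 12 > 0 so v_max = 7

d=98 v_max=7 a_max=7/2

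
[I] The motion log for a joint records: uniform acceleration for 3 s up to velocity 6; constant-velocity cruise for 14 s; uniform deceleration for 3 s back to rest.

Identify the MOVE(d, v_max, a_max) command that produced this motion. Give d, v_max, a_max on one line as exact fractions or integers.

a_max = 6/3 = 2
d_a = ½·6·3 = 9; d_c = 6·14 = 84
d = 2·9 + 84 = 102
t_c = 14 > 0 → v_max = v_peak = 6

d=102 v_max=6 a_max=2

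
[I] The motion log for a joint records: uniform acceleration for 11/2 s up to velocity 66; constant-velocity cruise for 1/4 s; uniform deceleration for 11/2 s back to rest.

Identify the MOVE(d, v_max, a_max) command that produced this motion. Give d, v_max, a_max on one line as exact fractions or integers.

a_max = 66/(11/2) = 12
d_a = ½·66·11/2 = 363/2; d_c = 66·1/4 = 33/2
d = 2·363/2 + 33/2 = 759/2
t_c = 1/4 > 0 so v_max = 66

d=759/2 v_max=66 a_max=12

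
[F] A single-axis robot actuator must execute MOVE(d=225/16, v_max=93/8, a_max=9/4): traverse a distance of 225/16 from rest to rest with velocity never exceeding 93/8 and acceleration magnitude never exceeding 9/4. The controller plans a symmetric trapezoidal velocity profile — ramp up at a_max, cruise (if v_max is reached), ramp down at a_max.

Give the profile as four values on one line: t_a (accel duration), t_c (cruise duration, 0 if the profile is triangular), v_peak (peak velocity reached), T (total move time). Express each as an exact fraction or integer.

t_a=5/2 t_c=0 v_peak=45/8 T=5

vₘ²/aₘ = (93/8)²/(9/4) = 961/16
225/16 < 961/16 → triangular
v_peak = √(225/16·9/4) = √(2025/64) = 45/8
t_a = (45/8)/(9/4) = 5/2; t_c = 0
T = 2·5/2 = 5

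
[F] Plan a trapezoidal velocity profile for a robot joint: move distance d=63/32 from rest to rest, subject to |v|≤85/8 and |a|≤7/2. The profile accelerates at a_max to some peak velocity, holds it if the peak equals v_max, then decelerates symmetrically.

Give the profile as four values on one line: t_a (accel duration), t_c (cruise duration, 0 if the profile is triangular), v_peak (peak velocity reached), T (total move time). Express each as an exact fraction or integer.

t_a=3/4 t_c=0 v_peak=21/8 T=3/2

vₘ²/aₘ = (85/8)²/(7/2) = 7225/224
63/32 < 7225/224 ⇒ no cruise
v_peak = √(63/32·7/2) = √(441/64) = 21/8
t_a = (21/8)/(7/2) = 3/4; t_c = 0
T = 2·3/4 = 3/2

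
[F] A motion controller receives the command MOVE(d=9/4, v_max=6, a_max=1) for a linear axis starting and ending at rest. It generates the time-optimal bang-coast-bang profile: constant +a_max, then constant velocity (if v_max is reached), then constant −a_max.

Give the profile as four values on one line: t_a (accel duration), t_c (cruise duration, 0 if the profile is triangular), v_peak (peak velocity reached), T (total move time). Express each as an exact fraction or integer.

v_max²/a_max = 6²/1 = 36
9/4 < 36 ⇒ no cruise
v_peak = √(9/4·1) = √(9/4) = 3/2
t_a = (3/2)/1 = 3/2; t_c = 0
T = 2·3/2 = 3

t_a=3/2 t_c=0 v_peak=3/2 T=3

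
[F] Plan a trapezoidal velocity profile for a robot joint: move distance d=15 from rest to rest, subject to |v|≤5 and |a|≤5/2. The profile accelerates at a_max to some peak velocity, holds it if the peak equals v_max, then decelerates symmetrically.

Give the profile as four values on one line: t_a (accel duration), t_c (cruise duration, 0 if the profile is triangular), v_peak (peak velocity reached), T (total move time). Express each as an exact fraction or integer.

t_a=2 t_c=1 v_peak=5 T=5

v_max²/a_max = 5²/(5/2) = 10
15 ≥ 10 ⇒ cruise phase
t_a = 5/(5/2) = 2; v_peak = 5
d_cruise = 15 − 10 = 5; t_c = 5/5 = 1
T = 2·2 + 1 = 5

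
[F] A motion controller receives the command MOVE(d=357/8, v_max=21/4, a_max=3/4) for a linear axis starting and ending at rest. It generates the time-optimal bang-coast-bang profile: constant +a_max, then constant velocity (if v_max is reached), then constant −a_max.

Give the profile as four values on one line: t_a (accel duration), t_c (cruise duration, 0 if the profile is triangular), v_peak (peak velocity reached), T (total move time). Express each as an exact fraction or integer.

v_max²/a_max = (21/4)²/(3/4) = 147/4
357/8 ≥ 147/4 ⇒ cruise phase
t_a = (21/4)/(3/4) = 7; v_peak = 21/4
d_cruise = 357/8 − 147/4 = 63/8; t_c = (63/8)/(21/4) = 3/2
T = 2·7 + 3/2 = 31/2

t_a=7 t_c=3/2 v_peak=21/4 T=31/2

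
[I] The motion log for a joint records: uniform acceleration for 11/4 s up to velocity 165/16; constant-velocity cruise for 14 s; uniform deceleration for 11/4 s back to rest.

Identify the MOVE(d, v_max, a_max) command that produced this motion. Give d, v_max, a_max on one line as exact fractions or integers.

d=11055/64 v_max=165/16 a_max=15/4

a_max = (165/16)/(11/4) = 15/4
d_a = ½·165/16·11/4 = 1815/128; d_c = 165/16·14 = 1155/8
d = 2·1815/128 + 1155/8 = 11055/64
t_c = 14 > 0 ⇒ limit active, v_max = 165/16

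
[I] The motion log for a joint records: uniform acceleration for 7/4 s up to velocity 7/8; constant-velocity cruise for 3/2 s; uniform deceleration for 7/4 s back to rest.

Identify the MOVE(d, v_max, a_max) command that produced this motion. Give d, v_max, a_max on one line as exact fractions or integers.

a_max = (7/8)/(7/4) = 1/2
d_a = ½·7/8·7/4 = 49/64; d_c = 7/8·3/2 = 21/16
d = 2·49/64 + 21/16 = 91/32
t_c = 3/2 > 0 → v_max = v_peak = 7/8

d=91/32 v_max=7/8 a_max=1/2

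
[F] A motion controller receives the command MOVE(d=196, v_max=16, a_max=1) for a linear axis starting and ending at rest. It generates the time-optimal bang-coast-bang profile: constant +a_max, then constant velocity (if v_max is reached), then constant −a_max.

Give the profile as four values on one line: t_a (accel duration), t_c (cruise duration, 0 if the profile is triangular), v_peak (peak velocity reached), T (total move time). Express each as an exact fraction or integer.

vₘ²/aₘ = 16²/1 = 256
196 < 256 ⇒ no cruise
v_peak = √(196·1) = √196 = 14
t_a = 14/1 = 14; t_c = 0
T = 2·14 = 28

t_a=14 t_c=0 v_peak=14 T=28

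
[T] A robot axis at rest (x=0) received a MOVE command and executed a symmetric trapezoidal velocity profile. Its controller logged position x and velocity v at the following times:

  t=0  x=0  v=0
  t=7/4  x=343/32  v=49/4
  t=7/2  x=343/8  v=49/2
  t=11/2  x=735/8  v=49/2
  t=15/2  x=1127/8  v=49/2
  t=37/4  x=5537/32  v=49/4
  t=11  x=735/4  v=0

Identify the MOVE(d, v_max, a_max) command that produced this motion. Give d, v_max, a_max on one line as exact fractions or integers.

final state: t=11, x=735/4, v=0 → d = 735/4
a_max = (49/4−0)/(7/4−0) = 7
max v = 49/2 over t∈[7/2,15/2] → v_max = 49/2
check: 49/2·(7/2+4) = 735/4 ✓

d=735/4 v_max=49/2 a_max=7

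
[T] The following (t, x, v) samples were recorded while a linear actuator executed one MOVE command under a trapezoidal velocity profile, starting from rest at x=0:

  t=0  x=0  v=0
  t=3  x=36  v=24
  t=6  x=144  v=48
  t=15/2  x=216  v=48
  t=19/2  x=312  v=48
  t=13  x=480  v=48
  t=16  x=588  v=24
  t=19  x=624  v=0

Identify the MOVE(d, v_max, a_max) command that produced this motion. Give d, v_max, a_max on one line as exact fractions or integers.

d=624 v_max=48 a_max=8

final state: t=19, x=624, v=0 → d = 624
a_max = (24−0)/(3−0) = 8
max v = 48 over t∈[6,13] → v_max = 48
check: 48·(6+7) = 624 ✓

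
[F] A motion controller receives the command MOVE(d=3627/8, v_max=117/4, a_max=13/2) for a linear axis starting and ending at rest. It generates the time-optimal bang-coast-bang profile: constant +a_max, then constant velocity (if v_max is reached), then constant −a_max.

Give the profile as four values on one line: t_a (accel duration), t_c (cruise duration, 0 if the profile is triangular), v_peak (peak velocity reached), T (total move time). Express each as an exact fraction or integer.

v_max²/a_max = (117/4)²/(13/2) = 1053/8
3627/8 ≥ 1053/8 so v_max reached
t_a = (117/4)/(13/2) = 9/2; v_peak = 117/4
d_cruise = 3627/8 − 1053/8 = 1287/4; t_c = (1287/4)/(117/4) = 11
T = 2·9/2 + 11 = 20

t_a=9/2 t_c=11 v_peak=117/4 T=20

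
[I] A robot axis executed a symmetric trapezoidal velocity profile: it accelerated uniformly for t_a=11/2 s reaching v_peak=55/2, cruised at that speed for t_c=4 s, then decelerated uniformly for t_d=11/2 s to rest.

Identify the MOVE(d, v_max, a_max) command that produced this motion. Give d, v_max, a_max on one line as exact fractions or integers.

a_max = (55/2)/(11/2) = 5
d_a = ½·55/2·11/2 = 605/8; d_c = 55/2·4 = 110
d = 2·605/8 + 110 = 1045/4
t_c = 4 > 0 ⇒ limit active, v_max = 55/2

d=1045/4 v_max=55/2 a_max=5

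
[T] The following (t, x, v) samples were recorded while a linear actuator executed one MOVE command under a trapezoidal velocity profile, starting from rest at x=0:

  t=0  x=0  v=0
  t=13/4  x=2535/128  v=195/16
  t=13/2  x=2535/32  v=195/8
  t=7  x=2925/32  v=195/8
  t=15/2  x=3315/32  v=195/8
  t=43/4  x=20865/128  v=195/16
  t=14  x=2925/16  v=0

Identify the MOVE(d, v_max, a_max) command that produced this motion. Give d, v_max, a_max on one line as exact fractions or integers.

final state: t=14, x=2925/16, v=0 → d = 2925/16
a_max = (195/16−0)/(13/4−0) = 15/4
max v = 195/8 over t∈[13/2,15/2] → v_max = 195/8
check: 195/8·(13/2+1) = 2925/16 ✓

d=2925/16 v_max=195/8 a_max=15/4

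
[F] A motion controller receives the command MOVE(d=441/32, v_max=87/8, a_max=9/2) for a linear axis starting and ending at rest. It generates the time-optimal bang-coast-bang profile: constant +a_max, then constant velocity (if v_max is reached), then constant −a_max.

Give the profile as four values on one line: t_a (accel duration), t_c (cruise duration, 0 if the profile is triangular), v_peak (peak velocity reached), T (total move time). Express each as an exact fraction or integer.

vₘ²/aₘ = (87/8)²/(9/2) = 841/32
441/32 < 841/32 → triangular
v_peak = √(441/32·9/2) = √(3969/64) = 63/8
t_a = (63/8)/(9/2) = 7/4; t_c = 0
T = 2·7/4 = 7/2

t_a=7/4 t_c=0 v_peak=63/8 T=7/2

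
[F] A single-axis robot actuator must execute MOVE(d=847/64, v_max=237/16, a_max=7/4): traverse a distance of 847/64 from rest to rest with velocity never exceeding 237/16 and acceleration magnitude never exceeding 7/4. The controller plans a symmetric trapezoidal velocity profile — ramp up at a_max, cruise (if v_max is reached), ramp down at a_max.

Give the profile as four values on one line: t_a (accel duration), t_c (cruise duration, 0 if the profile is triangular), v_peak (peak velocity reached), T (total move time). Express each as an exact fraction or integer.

t_a=11/4 t_c=0 v_peak=77/16 T=11/2

v_max²/a_max = (237/16)²/(7/4) = 56169/448
847/64 < 56169/448 → triangular
v_peak = √(847/64·7/4) = √(5929/256) = 77/16
t_a = (77/16)/(7/4) = 11/4; t_c = 0
T = 2·11/4 = 11/2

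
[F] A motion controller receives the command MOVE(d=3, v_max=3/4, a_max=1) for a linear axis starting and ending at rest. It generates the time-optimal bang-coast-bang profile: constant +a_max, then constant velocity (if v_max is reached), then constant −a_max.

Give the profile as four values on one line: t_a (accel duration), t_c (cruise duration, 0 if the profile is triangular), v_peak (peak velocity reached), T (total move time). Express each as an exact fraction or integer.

v_max²/a_max = (3/4)²/1 = 9/16
3 ≥ 9/16 so v_max reached
t_a = (3/4)/1 = 3/4; v_peak = 3/4
d_cruise = 3 − 9/16 = 39/16; t_c = (39/16)/(3/4) = 13/4
T = 2·3/4 + 13/4 = 19/4

t_a=3/4 t_c=13/4 v_peak=3/4 T=19/4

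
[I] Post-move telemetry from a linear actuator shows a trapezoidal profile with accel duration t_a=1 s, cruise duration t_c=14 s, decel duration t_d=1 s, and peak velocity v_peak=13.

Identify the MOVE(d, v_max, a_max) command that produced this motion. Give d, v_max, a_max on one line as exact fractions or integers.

a_max = 13/1 = 13
d_a = ½·13·1 = 13/2; d_c = 13·14 = 182
d = 2·13/2 + 182 = 195
t_c = 14 > 0 → v_max = v_peak = 13

d=195 v_max=13 a_max=13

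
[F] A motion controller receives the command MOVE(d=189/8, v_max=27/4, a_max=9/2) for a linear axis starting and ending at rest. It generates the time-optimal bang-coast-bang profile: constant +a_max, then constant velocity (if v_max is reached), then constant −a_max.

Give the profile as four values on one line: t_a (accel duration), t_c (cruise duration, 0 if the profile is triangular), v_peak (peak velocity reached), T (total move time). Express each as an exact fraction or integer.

t_a=3/2 t_c=2 v_peak=27/4 T=5

v_max²/a_max = (27/4)²/(9/2) = 81/8
189/8 ≥ 81/8 so v_max reached
t_a = (27/4)/(9/2) = 3/2; v_peak = 27/4
d_cruise = 189/8 − 81/8 = 27/2; t_c = (27/2)/(27/4) = 2
T = 2·3/2 + 2 = 5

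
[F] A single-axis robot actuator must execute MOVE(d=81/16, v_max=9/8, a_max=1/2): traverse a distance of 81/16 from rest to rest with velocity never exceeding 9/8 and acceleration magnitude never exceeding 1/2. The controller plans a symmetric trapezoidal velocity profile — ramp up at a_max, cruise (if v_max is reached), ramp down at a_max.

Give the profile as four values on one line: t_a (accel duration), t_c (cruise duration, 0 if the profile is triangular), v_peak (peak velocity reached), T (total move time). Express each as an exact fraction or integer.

v_max²/a_max = (9/8)²/(1/2) = 81/32
81/16 ≥ 81/32 ⇒ cruise phase
t_a = (9/8)/(1/2) = 9/4; v_peak = 9/8
d_cruise = 81/16 − 81/32 = 81/32; t_c = (81/32)/(9/8) = 9/4
T = 2·9/4 + 9/4 = 27/4

t_a=9/4 t_c=9/4 v_peak=9/8 T=27/4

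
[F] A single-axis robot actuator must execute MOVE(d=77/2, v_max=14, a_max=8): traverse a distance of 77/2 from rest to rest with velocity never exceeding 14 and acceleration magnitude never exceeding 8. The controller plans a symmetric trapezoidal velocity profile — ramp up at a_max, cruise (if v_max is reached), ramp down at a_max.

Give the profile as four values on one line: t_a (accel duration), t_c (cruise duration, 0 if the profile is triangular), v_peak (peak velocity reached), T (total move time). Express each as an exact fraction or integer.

t_a=7/4 t_c=1 v_peak=14 T=9/2

vₘ²/aₘ = 14²/8 = 49/2
77/2 ≥ 49/2 → trapezoidal
t_a = 14/8 = 7/4; v_peak = 14
d_cruise = 77/2 − 49/2 = 14; t_c = 14/14 = 1
T = 2·7/4 + 1 = 9/2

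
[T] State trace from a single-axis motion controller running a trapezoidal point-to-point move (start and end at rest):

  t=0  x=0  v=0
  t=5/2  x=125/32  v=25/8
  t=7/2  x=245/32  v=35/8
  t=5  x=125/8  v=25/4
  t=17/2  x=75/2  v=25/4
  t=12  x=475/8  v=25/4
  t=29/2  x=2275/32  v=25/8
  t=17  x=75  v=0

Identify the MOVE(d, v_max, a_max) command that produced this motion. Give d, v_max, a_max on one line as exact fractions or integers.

final state: t=17, x=75, v=0 → d = 75
a_max = (25/8−0)/(5/2−0) = 5/4
max v = 25/4 over t∈[5,12] → v_max = 25/4
check: 25/4·(5+7) = 75 ✓

d=75 v_max=25/4 a_max=5/4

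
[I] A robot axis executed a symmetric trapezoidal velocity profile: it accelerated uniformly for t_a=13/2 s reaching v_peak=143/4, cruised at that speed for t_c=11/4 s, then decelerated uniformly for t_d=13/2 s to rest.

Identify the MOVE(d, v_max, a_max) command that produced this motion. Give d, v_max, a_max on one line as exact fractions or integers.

d=5291/16 v_max=143/4 a_max=11/2

a_max = (143/4)/(13/2) = 11/2
d_a = ½·143/4·13/2 = 1859/16; d_c = 143/4·11/4 = 1573/16
d = 2·1859/16 + 1573/16 = 5291/16
t_c = 11/4 > 0 so v_max = 143/4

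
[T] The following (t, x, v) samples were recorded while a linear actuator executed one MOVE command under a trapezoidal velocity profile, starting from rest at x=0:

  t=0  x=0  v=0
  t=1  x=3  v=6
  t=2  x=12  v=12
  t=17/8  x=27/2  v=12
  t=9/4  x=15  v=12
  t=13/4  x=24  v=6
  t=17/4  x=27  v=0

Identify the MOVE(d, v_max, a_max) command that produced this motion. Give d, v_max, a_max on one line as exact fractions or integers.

d=27 v_max=12 a_max=6

final state: t=17/4, x=27, v=0 → d = 27
a_max = (6−0)/(1−0) = 6
max v = 12 over t∈[2,9/4] → v_max = 12
check: 12·(2+1/4) = 27 ✓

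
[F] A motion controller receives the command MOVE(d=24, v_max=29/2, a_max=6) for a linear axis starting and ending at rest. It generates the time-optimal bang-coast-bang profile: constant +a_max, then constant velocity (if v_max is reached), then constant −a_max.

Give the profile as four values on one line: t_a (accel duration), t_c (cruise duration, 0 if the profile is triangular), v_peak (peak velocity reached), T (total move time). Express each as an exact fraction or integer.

t_a=2 t_c=0 v_peak=12 T=4

v_max²/a_max = (29/2)²/6 = 841/24
24 < 841/24 → triangular
v_peak = √(24·6) = √144 = 12
t_a = 12/6 = 2; t_c = 0
T = 2·2 = 4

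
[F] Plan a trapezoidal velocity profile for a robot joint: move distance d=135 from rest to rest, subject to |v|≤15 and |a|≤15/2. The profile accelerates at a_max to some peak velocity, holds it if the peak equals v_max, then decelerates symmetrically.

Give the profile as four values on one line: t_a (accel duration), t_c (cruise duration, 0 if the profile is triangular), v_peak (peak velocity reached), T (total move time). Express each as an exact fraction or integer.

v_max²/a_max = 15²/(15/2) = 30
135 ≥ 30 ⇒ cruise phase
t_a = 15/(15/2) = 2; v_peak = 15
d_cruise = 135 − 30 = 105; t_c = 105/15 = 7
T = 2·2 + 7 = 11

t_a=2 t_c=7 v_peak=15 T=11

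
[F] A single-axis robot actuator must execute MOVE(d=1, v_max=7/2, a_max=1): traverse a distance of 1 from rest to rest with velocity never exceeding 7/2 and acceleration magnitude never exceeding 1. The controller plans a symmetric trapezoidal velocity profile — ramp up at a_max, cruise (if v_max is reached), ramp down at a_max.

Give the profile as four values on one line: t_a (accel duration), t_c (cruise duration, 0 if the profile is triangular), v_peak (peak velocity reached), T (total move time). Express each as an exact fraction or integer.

t_a=1 t_c=0 v_peak=1 T=2

v_max²/a_max = (7/2)²/1 = 49/4
1 < 49/4 → triangular
v_peak = √(1·1) = √1 = 1
t_a = 1/1 = 1; t_c = 0
T = 2·1 = 2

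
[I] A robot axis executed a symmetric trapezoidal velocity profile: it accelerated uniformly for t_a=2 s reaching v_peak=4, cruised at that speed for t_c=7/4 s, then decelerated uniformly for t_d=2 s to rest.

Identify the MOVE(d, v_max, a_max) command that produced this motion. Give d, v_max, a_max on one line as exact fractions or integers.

d=15 v_max=4 a_max=2

a_max = 4/2 = 2
d_a = ½·4·2 = 4; d_c = 4·7/4 = 7
d = 2·4 + 7 = 15
t_c = 7/4 > 0 → v_max = v_peak = 4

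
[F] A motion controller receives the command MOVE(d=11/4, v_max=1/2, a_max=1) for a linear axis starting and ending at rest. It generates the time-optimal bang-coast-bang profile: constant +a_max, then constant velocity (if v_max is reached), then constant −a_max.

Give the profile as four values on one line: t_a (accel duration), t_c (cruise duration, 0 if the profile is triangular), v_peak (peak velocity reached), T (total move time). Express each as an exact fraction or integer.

t_a=1/2 t_c=5 v_peak=1/2 T=6

(v_max)²/a_max = (1/2)²/1 = 1/4
11/4 ≥ 1/4 so v_max reached
t_a = (1/2)/1 = 1/2; v_peak = 1/2
d_cruise = 11/4 − 1/4 = 5/2; t_c = (5/2)/(1/2) = 5
T = 2·1/2 + 5 = 6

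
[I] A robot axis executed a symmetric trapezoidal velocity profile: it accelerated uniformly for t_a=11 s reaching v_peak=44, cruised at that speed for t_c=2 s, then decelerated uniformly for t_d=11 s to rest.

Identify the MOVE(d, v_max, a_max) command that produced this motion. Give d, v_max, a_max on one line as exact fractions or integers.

a_max = 44/11 = 4
d_a = ½·44·11 = 242; d_c = 44·2 = 88
d = 2·242 + 88 = 572
t_c = 2 > 0 so v_max = 44

d=572 v_max=44 a_max=4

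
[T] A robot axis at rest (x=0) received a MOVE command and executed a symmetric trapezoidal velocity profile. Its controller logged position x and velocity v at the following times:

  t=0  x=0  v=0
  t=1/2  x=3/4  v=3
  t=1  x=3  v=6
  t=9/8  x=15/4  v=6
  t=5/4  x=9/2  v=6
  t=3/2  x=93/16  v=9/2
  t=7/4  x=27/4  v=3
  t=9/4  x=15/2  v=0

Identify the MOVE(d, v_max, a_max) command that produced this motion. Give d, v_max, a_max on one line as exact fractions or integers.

final state: t=9/4, x=15/2, v=0 → d = 15/2
a_max = (3−0)/(1/2−0) = 6
max v = 6 over t∈[1,5/4] → v_max = 6
check: 6·(1+1/4) = 15/2 ✓

d=15/2 v_max=6 a_max=6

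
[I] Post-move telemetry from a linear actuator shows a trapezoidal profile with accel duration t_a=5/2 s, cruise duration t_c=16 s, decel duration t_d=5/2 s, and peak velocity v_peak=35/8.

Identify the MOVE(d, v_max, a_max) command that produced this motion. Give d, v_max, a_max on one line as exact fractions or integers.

a_max = (35/8)/(5/2) = 7/4
d_a = ½·35/8·5/2 = 175/32; d_c = 35/8·16 = 70
d = 2·175/32 + 70 = 1295/16
t_c = 16 > 0 → v_max = v_peak = 35/8

d=1295/16 v_max=35/8 a_max=7/4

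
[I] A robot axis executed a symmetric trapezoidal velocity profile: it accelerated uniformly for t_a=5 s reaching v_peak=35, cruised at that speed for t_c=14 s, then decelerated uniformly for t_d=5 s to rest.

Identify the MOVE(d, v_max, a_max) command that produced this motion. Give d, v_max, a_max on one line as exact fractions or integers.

a_max = 35/5 = 7
d_a = ½·35·5 = 175/2; d_c = 35·14 = 490
d = 2·175/2 + 490 = 665
t_c = 14 > 0 ⇒ limit active, v_max = 35

d=665 v_max=35 a_max=7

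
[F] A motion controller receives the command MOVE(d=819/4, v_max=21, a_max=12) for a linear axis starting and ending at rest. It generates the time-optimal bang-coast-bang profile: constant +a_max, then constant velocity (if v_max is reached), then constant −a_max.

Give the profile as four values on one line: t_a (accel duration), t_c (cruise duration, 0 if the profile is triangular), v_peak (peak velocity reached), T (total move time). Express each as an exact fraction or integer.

v_max²/a_max = 21²/12 = 147/4
819/4 ≥ 147/4 ⇒ cruise phase
t_a = 21/12 = 7/4; v_peak = 21
d_cruise = 819/4 − 147/4 = 168; t_c = 168/21 = 8
T = 2·7/4 + 8 = 23/2

t_a=7/4 t_c=8 v_peak=21 T=23/2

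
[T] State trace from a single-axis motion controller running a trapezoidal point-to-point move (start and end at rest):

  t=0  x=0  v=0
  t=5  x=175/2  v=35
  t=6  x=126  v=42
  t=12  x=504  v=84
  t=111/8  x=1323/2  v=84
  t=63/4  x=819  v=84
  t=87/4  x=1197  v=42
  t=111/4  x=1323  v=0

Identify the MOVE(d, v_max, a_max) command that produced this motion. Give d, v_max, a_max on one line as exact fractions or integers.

final state: t=111/4, x=1323, v=0 → d = 1323
a_max = (35−0)/(5−0) = 7
max v = 84 over t∈[12,63/4] → v_max = 84
check: 84·(12+15/4) = 1323 ✓

d=1323 v_max=84 a_max=7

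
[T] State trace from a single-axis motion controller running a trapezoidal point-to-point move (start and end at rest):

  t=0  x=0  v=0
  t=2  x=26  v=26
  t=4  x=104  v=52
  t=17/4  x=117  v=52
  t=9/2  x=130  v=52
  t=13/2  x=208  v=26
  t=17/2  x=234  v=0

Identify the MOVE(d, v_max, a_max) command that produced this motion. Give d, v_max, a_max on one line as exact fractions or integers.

d=234 v_max=52 a_max=13

final state: t=17/2, x=234, v=0 → d = 234
a_max = (26−0)/(2−0) = 13
max v = 52 over t∈[4,9/2] → v_max = 52
check: 52·(4+1/2) = 234 ✓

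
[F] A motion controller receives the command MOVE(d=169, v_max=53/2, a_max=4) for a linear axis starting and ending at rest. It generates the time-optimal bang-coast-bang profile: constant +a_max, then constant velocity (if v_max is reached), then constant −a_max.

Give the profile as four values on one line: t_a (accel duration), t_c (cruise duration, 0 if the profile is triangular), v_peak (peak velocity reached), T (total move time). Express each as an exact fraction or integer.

t_a=13/2 t_c=0 v_peak=26 T=13

(v_max)²/a_max = (53/2)²/4 = 2809/16
169 < 2809/16 → triangular
v_peak = √(169·4) = √676 = 26
t_a = 26/4 = 13/2; t_c = 0
T = 2·13/2 = 13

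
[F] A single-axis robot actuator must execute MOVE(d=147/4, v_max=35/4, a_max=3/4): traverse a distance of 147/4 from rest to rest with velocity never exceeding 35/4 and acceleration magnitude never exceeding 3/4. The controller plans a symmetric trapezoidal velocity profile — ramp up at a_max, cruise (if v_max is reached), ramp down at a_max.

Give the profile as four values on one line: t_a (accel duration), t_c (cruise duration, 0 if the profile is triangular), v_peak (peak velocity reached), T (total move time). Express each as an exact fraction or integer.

t_a=7 t_c=0 v_peak=21/4 T=14

vₘ²/aₘ = (35/4)²/(3/4) = 1225/12
147/4 < 1225/12 ⇒ no cruise
v_peak = √(147/4·3/4) = √(441/16) = 21/4
t_a = (21/4)/(3/4) = 7; t_c = 0
T = 2·7 = 14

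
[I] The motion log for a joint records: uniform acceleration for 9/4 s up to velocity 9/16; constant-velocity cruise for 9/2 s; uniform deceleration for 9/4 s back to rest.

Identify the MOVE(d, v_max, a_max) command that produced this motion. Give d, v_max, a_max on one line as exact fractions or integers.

d=243/64 v_max=9/16 a_max=1/4

a_max = (9/16)/(9/4) = 1/4
d_a = ½·9/16·9/4 = 81/128; d_c = 9/16·9/2 = 81/32
d = 2·81/128 + 81/32 = 243/64
t_c = 9/2 > 0 → v_max = v_peak = 9/16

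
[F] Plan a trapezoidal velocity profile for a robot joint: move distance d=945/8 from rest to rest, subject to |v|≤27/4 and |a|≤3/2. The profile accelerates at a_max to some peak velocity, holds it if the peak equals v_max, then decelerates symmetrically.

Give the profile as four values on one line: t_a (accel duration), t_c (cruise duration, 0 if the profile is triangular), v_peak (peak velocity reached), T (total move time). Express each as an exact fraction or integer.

t_a=9/2 t_c=13 v_peak=27/4 T=22

vₘ²/aₘ = (27/4)²/(3/2) = 243/8
945/8 ≥ 243/8 so v_max reached
t_a = (27/4)/(3/2) = 9/2; v_peak = 27/4
d_cruise = 945/8 − 243/8 = 351/4; t_c = (351/4)/(27/4) = 13
T = 2·9/2 + 13 = 22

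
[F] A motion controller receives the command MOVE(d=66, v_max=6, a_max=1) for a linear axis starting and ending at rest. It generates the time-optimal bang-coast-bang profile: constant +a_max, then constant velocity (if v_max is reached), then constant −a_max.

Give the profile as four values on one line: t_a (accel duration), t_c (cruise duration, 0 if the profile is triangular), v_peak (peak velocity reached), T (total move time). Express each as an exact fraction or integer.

t_a=6 t_c=5 v_peak=6 T=17

v_max²/a_max = 6²/1 = 36
66 ≥ 36 so v_max reached
t_a = 6/1 = 6; v_peak = 6
d_cruise = 66 − 36 = 30; t_c = 30/6 = 5
T = 2·6 + 5 = 17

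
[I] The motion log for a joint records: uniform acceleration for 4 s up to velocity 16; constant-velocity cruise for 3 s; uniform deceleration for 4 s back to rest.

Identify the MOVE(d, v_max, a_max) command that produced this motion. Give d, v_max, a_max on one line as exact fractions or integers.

a_max = 16/4 = 4
d_a = ½·16·4 = 32; d_c = 16·3 = 48
d = 2·32 + 48 = 112
t_c = 3 > 0 so v_max = 16

d=112 v_max=16 a_max=4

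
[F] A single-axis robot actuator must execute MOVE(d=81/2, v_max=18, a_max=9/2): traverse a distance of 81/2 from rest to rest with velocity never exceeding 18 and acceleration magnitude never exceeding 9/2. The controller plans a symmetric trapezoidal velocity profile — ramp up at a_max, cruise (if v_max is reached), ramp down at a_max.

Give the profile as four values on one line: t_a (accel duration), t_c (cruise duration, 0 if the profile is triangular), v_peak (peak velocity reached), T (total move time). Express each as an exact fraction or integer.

(v_max)²/a_max = 18²/(9/2) = 72
81/2 < 72 → triangular
v_peak = √(81/2·9/2) = √(729/4) = 27/2
t_a = (27/2)/(9/2) = 3; t_c = 0
T = 2·3 = 6

t_a=3 t_c=0 v_peak=27/2 T=6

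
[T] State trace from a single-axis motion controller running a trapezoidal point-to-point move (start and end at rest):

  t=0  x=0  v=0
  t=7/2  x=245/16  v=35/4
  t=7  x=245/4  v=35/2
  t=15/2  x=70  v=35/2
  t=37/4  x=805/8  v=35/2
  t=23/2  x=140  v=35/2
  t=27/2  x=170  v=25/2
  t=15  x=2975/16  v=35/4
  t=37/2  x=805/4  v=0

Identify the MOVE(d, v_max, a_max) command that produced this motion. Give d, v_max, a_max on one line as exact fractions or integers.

d=805/4 v_max=35/2 a_max=5/2

final state: t=37/2, x=805/4, v=0 → d = 805/4
a_max = (35/4−0)/(7/2−0) = 5/2
max v = 35/2 over t∈[7,23/2] → v_max = 35/2
check: 35/2·(7+9/2) = 805/4 ✓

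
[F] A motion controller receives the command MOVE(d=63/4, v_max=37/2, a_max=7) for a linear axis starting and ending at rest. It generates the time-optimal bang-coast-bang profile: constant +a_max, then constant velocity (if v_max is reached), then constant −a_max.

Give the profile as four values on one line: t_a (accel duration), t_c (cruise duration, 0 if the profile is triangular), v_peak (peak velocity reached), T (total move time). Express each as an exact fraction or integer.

t_a=3/2 t_c=0 v_peak=21/2 T=3

(v_max)²/a_max = (37/2)²/7 = 1369/28
63/4 < 1369/28 so t_c = 0
v_peak = √(63/4·7) = √(441/4) = 21/2
t_a = (21/2)/7 = 3/2; t_c = 0
T = 2·3/2 = 3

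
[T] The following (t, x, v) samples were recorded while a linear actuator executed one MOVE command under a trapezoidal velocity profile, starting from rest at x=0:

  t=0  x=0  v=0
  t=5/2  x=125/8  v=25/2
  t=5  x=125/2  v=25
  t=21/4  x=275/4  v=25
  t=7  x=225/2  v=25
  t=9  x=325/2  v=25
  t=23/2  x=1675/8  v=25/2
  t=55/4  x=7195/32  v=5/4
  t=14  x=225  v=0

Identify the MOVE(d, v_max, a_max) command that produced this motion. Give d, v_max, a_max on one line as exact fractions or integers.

final state: t=14, x=225, v=0 → d = 225
a_max = (25/2−0)/(5/2−0) = 5
max v = 25 over t∈[5,9] → v_max = 25
check: 25·(5+4) = 225 ✓

d=225 v_max=25 a_max=5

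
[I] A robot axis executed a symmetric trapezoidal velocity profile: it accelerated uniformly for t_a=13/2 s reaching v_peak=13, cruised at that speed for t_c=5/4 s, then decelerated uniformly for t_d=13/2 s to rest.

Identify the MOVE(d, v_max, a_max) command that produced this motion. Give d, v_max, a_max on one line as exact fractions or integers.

a_max = 13/(13/2) = 2
d_a = ½·13·13/2 = 169/4; d_c = 13·5/4 = 65/4
d = 2·169/4 + 65/4 = 403/4
t_c = 5/4 > 0 ⇒ limit active, v_max = 13

d=403/4 v_max=13 a_max=2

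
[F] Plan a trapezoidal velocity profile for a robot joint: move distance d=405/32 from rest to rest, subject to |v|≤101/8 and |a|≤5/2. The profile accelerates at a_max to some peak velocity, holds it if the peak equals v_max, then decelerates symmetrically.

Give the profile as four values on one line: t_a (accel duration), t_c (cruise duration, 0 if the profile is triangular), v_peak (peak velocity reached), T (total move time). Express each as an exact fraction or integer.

v_max²/a_max = (101/8)²/(5/2) = 10201/160
405/32 < 10201/160 so t_c = 0
v_peak = √(405/32·5/2) = √(2025/64) = 45/8
t_a = (45/8)/(5/2) = 9/4; t_c = 0
T = 2·9/4 = 9/2

t_a=9/4 t_c=0 v_peak=45/8 T=9/2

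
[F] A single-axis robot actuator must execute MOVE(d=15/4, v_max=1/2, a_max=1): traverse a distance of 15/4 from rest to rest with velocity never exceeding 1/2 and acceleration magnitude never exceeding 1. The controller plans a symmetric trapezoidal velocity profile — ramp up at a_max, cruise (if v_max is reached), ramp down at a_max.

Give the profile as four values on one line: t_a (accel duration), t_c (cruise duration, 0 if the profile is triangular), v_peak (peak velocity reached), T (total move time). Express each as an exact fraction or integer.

t_a=1/2 t_c=7 v_peak=1/2 T=8

vₘ²/aₘ = (1/2)²/1 = 1/4
15/4 ≥ 1/4 ⇒ cruise phase
t_a = (1/2)/1 = 1/2; v_peak = 1/2
d_cruise = 15/4 − 1/4 = 7/2; t_c = (7/2)/(1/2) = 7
T = 2·1/2 + 7 = 8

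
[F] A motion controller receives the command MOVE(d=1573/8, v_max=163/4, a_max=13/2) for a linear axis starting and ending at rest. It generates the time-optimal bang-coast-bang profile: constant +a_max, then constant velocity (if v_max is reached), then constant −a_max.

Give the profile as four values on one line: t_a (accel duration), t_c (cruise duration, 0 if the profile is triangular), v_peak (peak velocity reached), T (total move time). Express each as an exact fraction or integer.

v_max²/a_max = (163/4)²/(13/2) = 26569/104
1573/8 < 26569/104 so t_c = 0
v_peak = √(1573/8·13/2) = √(20449/16) = 143/4
t_a = (143/4)/(13/2) = 11/2; t_c = 0
T = 2·11/2 = 11

t_a=11/2 t_c=0 v_peak=143/4 T=11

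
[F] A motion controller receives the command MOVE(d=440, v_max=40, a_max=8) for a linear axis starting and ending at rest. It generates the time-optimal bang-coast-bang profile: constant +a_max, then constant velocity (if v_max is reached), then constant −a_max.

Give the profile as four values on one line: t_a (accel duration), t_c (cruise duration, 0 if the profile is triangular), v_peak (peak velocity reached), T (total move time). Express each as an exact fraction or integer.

t_a=5 t_c=6 v_peak=40 T=16

(v_max)²/a_max = 40²/8 = 200
440 ≥ 200 → trapezoidal
t_a = 40/8 = 5; v_peak = 40
d_cruise = 440 − 200 = 240; t_c = 240/40 = 6
T = 2·5 + 6 = 16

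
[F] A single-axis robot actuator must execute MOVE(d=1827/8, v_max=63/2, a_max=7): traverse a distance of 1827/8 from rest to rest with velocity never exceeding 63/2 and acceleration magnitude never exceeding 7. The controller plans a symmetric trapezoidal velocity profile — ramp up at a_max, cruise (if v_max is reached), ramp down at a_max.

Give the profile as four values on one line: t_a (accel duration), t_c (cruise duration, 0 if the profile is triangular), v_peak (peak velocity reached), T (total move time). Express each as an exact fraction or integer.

v_max²/a_max = (63/2)²/7 = 567/4
1827/8 ≥ 567/4 ⇒ cruise phase
t_a = (63/2)/7 = 9/2; v_peak = 63/2
d_cruise = 1827/8 − 567/4 = 693/8; t_c = (693/8)/(63/2) = 11/4
T = 2·9/2 + 11/4 = 47/4

t_a=9/2 t_c=11/4 v_peak=63/2 T=47/4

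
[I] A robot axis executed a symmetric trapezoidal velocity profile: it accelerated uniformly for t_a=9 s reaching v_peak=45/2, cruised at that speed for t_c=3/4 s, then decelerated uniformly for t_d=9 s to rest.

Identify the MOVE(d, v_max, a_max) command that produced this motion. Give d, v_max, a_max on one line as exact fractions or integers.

a_max = (45/2)/9 = 5/2
d_a = ½·45/2·9 = 405/4; d_c = 45/2·3/4 = 135/8
d = 2·405/4 + 135/8 = 1755/8
t_c = 3/4 > 0 → v_max = v_peak = 45/2

d=1755/8 v_max=45/2 a_max=5/2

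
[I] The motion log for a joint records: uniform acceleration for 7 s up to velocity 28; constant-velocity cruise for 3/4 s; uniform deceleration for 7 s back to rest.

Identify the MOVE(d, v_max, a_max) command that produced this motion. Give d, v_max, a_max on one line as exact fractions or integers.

a_max = 28/7 = 4
d_a = ½·28·7 = 98; d_c = 28·3/4 = 21
d = 2·98 + 21 = 217
t_c = 3/4 > 0 → v_max = v_peak = 28

d=217 v_max=28 a_max=4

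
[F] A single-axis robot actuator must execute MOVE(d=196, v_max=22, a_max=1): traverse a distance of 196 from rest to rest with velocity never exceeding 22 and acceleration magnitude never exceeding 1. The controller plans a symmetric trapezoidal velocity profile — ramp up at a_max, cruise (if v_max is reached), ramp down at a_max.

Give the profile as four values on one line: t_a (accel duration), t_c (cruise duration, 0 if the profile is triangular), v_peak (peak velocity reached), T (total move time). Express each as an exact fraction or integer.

t_a=14 t_c=0 v_peak=14 T=28

v_max²/a_max = 22²/1 = 484
196 < 484 so t_c = 0
v_peak = √(196·1) = √196 = 14
t_a = 14/1 = 14; t_c = 0
T = 2·14 = 28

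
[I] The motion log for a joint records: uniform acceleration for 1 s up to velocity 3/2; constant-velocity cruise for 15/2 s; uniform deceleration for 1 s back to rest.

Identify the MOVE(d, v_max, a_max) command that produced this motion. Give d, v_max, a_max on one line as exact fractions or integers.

d=51/4 v_max=3/2 a_max=3/2

a_max = (3/2)/1 = 3/2
d_a = ½·3/2·1 = 3/4; d_c = 3/2·15/2 = 45/4
d = 2·3/4 + 45/4 = 51/4
t_c = 15/2 > 0 → v_max = v_peak = 3/2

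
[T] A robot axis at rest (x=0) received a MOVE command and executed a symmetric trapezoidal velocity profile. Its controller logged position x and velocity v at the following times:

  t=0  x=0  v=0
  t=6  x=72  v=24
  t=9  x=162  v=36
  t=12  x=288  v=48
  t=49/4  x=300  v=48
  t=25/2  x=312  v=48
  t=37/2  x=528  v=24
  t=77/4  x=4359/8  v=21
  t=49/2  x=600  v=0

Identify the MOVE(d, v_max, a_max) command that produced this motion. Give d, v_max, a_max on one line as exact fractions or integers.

d=600 v_max=48 a_max=4

final state: t=49/2, x=600, v=0 → d = 600
a_max = (24−0)/(6−0) = 4
max v = 48 over t∈[12,25/2] → v_max = 48
check: 48·(12+1/2) = 600 ✓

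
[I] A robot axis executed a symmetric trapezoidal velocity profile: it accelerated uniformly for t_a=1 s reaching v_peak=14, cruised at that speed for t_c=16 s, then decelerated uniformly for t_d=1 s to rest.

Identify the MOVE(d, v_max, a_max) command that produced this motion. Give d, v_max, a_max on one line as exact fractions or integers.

a_max = 14/1 = 14
d_a = ½·14·1 = 7; d_c = 14·16 = 224
d = 2·7 + 224 = 238
t_c = 16 > 0 ⇒ limit active, v_max = 14

d=238 v_max=14 a_max=14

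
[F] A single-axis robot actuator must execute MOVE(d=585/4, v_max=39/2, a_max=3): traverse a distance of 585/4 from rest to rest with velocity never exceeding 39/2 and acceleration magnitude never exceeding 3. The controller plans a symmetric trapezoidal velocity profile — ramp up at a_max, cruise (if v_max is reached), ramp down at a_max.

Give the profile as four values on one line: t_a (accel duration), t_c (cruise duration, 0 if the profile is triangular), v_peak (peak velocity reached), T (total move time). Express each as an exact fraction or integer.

t_a=13/2 t_c=1 v_peak=39/2 T=14

(v_max)²/a_max = (39/2)²/3 = 507/4
585/4 ≥ 507/4 ⇒ cruise phase
t_a = (39/2)/3 = 13/2; v_peak = 39/2
d_cruise = 585/4 − 507/4 = 39/2; t_c = (39/2)/(39/2) = 1
T = 2·13/2 + 1 = 14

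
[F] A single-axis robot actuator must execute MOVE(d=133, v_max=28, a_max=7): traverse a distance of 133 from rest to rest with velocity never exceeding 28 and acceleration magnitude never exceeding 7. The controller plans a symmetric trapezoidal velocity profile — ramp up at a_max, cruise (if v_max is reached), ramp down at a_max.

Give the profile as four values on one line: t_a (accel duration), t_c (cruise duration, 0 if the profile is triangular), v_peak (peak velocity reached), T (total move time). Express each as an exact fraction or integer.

v_max²/a_max = 28²/7 = 112
133 ≥ 112 → trapezoidal
t_a = 28/7 = 4; v_peak = 28
d_cruise = 133 − 112 = 21; t_c = 21/28 = 3/4
T = 2·4 + 3/4 = 35/4

t_a=4 t_c=3/4 v_peak=28 T=35/4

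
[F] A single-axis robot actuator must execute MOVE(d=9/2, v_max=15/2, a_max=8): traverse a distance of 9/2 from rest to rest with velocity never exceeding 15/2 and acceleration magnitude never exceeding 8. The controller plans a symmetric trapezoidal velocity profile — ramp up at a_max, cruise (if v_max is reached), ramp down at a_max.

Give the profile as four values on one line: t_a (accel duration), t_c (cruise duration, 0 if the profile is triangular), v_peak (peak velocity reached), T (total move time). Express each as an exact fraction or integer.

t_a=3/4 t_c=0 v_peak=6 T=3/2

v_max²/a_max = (15/2)²/8 = 225/32
9/2 < 225/32 ⇒ no cruise
v_peak = √(9/2·8) = √36 = 6
t_a = 6/8 = 3/4; t_c = 0
T = 2·3/4 = 3/2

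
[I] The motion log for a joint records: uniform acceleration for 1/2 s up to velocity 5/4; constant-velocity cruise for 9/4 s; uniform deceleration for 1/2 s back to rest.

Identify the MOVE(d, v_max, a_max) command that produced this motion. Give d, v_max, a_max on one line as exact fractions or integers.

d=55/16 v_max=5/4 a_max=5/2

a_max = (5/4)/(1/2) = 5/2
d_a = ½·5/4·1/2 = 5/16; d_c = 5/4·9/4 = 45/16
d = 2·5/16 + 45/16 = 55/16
t_c = 9/4 > 0 ⇒ limit active, v_max = 5/4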